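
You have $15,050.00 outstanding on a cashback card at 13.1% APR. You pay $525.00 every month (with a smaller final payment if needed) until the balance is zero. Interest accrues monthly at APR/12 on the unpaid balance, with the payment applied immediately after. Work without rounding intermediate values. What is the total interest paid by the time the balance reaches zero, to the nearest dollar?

Monthly rate r = 13.1%/12 = 1.09167% = 0.0109167.
Payoff takes n = ⌈−ln(1 − rB₀/P)/ln(1+r)⌉ = ⌈34.570⌉ = 35 payments; the last is $299.76.
Total paid = 34·$525.00 + $299.76 = $18,149.76.
Total interest = total paid − principal = $18,149.76 − $15,050.00 = $3,099.76.

$3,100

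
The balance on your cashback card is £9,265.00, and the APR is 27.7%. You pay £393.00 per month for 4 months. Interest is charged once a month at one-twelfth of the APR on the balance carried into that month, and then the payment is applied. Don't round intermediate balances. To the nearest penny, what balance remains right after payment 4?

£8,523.27

Monthly rate r = 27.7%/12 = 2.30833% = 0.0230833.
Each month: B ← B·(1+r) − £393.00.
Month 1: interest £213.87; balance after payment £9,085.87.
Month 2: interest £209.73; balance after payment £8,902.60.
Month 3: interest £205.50; balance after payment £8,715.10.
Month 4: interest £201.17; balance after payment £8,523.27.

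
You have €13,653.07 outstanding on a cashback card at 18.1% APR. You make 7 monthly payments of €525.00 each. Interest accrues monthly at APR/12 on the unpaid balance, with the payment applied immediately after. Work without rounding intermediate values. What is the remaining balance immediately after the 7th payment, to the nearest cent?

€11,315.96

Monthly rate r = 18.1%/12 = 1.50833% = 0.0150833.
Each month: B ← B·(1+r) − €525.00.
Month 1: interest €205.93; balance after payment €13,334.00.
Month 2: interest €201.12; balance after payment €13,010.13.
Month 3: interest €196.24; balance after payment €12,681.36.
Month 4: interest €191.28; balance after payment €12,347.64.
Month 5: interest €186.24; balance after payment €12,008.88.
Month 6: interest €181.13; balance after payment €11,665.02.
Month 7: interest €175.95; balance after payment €11,315.96.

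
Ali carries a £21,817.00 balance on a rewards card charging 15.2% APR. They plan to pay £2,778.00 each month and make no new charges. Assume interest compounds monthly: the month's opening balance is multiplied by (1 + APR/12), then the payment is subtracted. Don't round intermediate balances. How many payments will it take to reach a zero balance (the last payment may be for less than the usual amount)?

9 payments

Monthly rate r = 15.2%/12 = 1.26667% = 0.0126667.
Recurrence: B ← B·(1+r) − £2,778.00.
Month 1: interest £276.35; balance after payment £19,315.35.
Month 2: interest £244.66; balance after payment £16,782.01.
Closed form: n = −ln(1 − rB₀/P)/ln(1+r) = −ln(0.90052)/ln(1.01267) ≈ 8.324, so the balance reaches zero during payment 9.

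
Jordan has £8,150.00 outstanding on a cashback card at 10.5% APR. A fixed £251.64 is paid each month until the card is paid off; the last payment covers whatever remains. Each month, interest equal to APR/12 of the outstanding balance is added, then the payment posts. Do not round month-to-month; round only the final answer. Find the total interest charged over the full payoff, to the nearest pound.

£1,475

Monthly rate r = 10.5%/12 = 0.875% = 0.00875.
Payoff takes n = ⌈−ln(1 − rB₀/P)/ln(1+r)⌉ = ⌈38.249⌉ = 39 payments; the last is £62.92.
Total paid = 38·£251.64 + £62.92 = £9,625.24.
Total interest = total paid − principal = £9,625.24 − £8,150.00 = £1,475.24.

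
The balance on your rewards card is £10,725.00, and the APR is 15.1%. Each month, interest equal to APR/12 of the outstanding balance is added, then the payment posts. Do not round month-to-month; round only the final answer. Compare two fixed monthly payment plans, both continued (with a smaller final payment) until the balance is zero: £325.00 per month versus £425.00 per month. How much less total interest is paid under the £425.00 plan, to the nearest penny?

£960.03

Monthly rate r = 15.1%/12 = 1.25833% = 0.0125833.
At £325.00/mo: n = ⌈−ln(1 − rB₀/P)/ln(1+r)⌉ = 43 payments (last £295.63); total interest = total paid − £10,725.00 = £3,220.63.
At £425.00/mo: 31 payments (last £235.60); total interest £2,260.60.
Interest saved = £3,220.63 − £2,260.60 = £960.03.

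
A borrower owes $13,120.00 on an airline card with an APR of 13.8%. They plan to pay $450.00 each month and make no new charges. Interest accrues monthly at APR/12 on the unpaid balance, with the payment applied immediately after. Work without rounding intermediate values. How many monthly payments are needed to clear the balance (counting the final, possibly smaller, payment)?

36 payments

Monthly rate r = 13.8%/12 = 1.15% = 0.0115.
Recurrence: B ← B·(1+r) − $450.00.
Month 1: interest $150.88; balance after payment $12,820.88.
Month 2: interest $147.44; balance after payment $12,518.32.
Closed form: n = −ln(1 − rB₀/P)/ln(1+r) = −ln(0.66471)/ln(1.0115) ≈ 35.717, so the balance reaches zero during payment 36.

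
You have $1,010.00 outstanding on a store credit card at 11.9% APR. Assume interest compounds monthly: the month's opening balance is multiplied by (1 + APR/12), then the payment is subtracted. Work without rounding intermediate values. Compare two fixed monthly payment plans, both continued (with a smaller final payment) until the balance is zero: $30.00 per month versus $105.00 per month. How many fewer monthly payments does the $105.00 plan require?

31 fewer payments

Monthly rate r = 11.9%/12 = 0.991667% = 0.00991667.
At $30.00/mo: n = ⌈−ln(1 − rB₀/P)/ln(1+r)⌉ = 42 payments (last $5.12); total interest = total paid − $1,010.00 = $225.12.
At $105.00/mo: 11 payments (last $16.80); total interest $56.80.
Payments saved = 42 − 11 = 31.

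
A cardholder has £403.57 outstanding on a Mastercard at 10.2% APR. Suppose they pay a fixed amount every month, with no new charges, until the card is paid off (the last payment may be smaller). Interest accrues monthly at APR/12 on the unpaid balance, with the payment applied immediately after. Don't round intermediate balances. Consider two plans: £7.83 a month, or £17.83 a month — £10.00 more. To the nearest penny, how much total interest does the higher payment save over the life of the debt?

£83.12

Monthly rate r = 10.2%/12 = 0.85% = 0.0085.
At £7.83/mo: n = ⌈−ln(1 − rB₀/P)/ln(1+r)⌉ = 69 payments (last £0.82); total interest = total paid − £403.57 = £129.69.
At £17.83/mo: 26 payments (last £4.39); total interest £46.57.
Interest saved = £129.69 − £46.57 = £83.12.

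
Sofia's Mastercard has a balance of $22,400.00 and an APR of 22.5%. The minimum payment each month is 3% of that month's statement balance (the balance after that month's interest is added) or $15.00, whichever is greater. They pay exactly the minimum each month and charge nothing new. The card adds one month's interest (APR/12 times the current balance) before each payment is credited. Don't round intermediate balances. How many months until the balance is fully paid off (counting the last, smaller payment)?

Monthly rate r = 22.5%/12 = 1.875% = 0.01875.
While 3% of the post-interest balance exceeds $15.00, each month B ← (B·(1+r))·(1 − 0.03), i.e. B shrinks by the factor (1+r)·0.97 = 0.98819.
This holds for months 1–322. Entering month 323 the balance is $488.11; 3% of the post-interest balance is now below $15.00, so the flat $15.00 minimum applies from here.
From month 323 a fixed $15.00 at rate r clears $488.11 in 51 more payments. Total: 322 + 51 = 373 months.

373 months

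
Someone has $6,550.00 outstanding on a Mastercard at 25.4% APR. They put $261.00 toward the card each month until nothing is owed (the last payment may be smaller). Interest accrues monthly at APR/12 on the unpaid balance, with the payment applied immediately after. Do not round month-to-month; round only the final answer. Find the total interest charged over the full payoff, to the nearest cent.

Monthly rate r = 25.4%/12 = 2.11667% = 0.0211667.
Payoff takes n = ⌈−ln(1 − rB₀/P)/ln(1+r)⌉ = ⌈36.168⌉ = 37 payments; the last is $44.23.
Total paid = 36·$261.00 + $44.23 = $9,440.23.
Total interest = total paid − principal = $9,440.23 − $6,550.00 = $2,890.23.

$2,890.23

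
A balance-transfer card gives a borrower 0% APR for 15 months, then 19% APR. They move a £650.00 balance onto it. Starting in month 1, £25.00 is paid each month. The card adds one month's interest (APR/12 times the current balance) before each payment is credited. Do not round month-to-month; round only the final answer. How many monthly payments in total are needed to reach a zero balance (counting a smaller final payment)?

Promo months 1–15 at r₀ = 0%/12 = 0; months 16+ at r₁ = 19%/12 = 0.0158333.
After month 15 (no interest yet): B = £650.00 − 15·£25.00 = £275.00.
Then at r₁ with £25.00/mo: n₂ = −ln(1 − r₁·B/P)/ln(1+r₁) ≈ 12.18 → 13 more payments.

28 payments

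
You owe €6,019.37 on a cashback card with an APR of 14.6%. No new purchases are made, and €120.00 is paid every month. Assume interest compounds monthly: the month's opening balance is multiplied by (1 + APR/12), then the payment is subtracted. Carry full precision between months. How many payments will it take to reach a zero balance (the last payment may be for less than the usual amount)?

78 months

Monthly rate r = 14.6%/12 = 1.21667% = 0.0121667.
Recurrence: B ← B·(1+r) − €120.00.
Month 1: interest €73.24; balance after payment €5,972.61.
Month 2: interest €72.67; balance after payment €5,925.27.
Closed form: n = −ln(1 − rB₀/P)/ln(1+r) = −ln(0.3897)/ln(1.01217) ≈ 77.925, so the balance reaches zero during payment 78.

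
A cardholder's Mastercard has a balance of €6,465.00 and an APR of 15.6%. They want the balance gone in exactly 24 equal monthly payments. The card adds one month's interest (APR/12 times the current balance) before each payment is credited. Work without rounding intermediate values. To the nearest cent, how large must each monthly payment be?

€315.31

Monthly rate r = 15.6%/12 = 1.3% = 0.013.
Level-payment amortization: P = B₀·r / (1 − (1+r)^(−n)) = 6465.00·0.013 / (1 − 1.013^(−24)).
Denominator 1 − (1+r)^(−24) = 0.266545274.
P = 84.045 / 0.266545274 ≈ 315.31.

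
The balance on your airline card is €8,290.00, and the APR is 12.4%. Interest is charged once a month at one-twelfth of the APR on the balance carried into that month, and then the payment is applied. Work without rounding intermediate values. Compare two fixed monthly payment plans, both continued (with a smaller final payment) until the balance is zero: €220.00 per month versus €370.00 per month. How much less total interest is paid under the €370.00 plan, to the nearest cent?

€1,077.74

Monthly rate r = 12.4%/12 = 1.03333% = 0.0103333.
At €220.00/mo: n = ⌈−ln(1 − rB₀/P)/ln(1+r)⌉ = 48 payments (last €216.24); total interest = total paid − €8,290.00 = €2,266.24.
At €370.00/mo: 26 payments (last €228.50); total interest €1,188.50.
Interest saved = €2,266.24 − €1,188.50 = €1,077.74.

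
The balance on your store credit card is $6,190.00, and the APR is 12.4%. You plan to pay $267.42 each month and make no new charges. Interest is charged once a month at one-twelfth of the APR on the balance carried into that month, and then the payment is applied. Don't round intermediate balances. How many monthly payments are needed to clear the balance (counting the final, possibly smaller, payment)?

Monthly rate r = 12.4%/12 = 1.03333% = 0.0103333.
Recurrence: B ← B·(1+r) − $267.42.
Month 1: interest $63.96; balance after payment $5,986.54.
Month 2: interest $61.86; balance after payment $5,780.98.
Closed form: n = −ln(1 − rB₀/P)/ln(1+r) = −ln(0.76081)/ln(1.01033) ≈ 26.591, so the balance reaches zero during payment 27.

27 months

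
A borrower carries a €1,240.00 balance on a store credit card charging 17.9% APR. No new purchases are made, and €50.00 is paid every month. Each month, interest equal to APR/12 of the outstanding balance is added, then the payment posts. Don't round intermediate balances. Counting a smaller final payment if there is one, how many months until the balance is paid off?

32 payments

Monthly rate r = 17.9%/12 = 1.49167% = 0.0149167.
Recurrence: B ← B·(1+r) − €50.00.
Month 1: interest €18.50; balance after payment €1,208.50.
Month 2: interest €18.03; balance after payment €1,176.52.
Closed form: n = −ln(1 − rB₀/P)/ln(1+r) = −ln(0.63007)/ln(1.01492) ≈ 31.198, so the balance reaches zero during payment 32.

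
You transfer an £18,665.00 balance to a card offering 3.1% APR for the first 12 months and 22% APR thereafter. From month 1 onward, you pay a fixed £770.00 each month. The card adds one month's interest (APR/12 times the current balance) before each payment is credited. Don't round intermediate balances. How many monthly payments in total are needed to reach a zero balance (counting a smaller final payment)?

Promo months 1–12 at r₀ = 3.1%/12 = 0.00258333; months 13+ at r₁ = 22%/12 = 0.0183333.
After month 12: iterate B ← B·(1+r₀) − £770.00 for 12 months → £9,879.49.
Then at r₁ with £770.00/mo: n₂ = −ln(1 − r₁·B/P)/ln(1+r₁) ≈ 14.76 → 15 more payments.

27 months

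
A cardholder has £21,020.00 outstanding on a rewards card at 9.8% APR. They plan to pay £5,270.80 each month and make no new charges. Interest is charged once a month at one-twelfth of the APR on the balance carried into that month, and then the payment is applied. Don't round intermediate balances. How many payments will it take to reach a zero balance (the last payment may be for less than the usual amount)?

Monthly rate r = 9.8%/12 = 0.816667% = 0.00816667.
Recurrence: B ← B·(1+r) − £5,270.80.
Month 1: interest £171.66; balance after payment £15,920.86.
Month 2: interest £130.02; balance after payment £10,780.08.
Month 3: interest £88.04; balance after payment £5,597.32.
Month 4: interest £45.71; balance after payment £372.23.
Month 5: interest £3.04; balance after payment £0.00.

5 months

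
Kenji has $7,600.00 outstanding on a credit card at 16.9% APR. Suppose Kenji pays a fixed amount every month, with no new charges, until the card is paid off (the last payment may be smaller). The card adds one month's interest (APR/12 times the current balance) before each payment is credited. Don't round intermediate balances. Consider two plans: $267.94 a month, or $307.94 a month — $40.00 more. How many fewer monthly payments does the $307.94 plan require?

6 fewer payments

Monthly rate r = 16.9%/12 = 1.40833% = 0.0140833.
At $267.94/mo: n = ⌈−ln(1 − rB₀/P)/ln(1+r)⌉ = 37 payments (last $124.53); total interest = total paid − $7,600.00 = $2,170.37.
At $307.94/mo: 31 payments (last $165.94); total interest $1,804.14.
Payments saved = 37 − 31 = 6.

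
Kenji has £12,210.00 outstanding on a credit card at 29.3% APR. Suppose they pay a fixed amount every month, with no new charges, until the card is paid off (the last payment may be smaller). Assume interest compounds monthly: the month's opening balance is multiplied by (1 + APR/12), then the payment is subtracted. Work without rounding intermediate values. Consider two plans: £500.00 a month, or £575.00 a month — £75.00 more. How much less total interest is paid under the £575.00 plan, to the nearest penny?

Monthly rate r = 29.3%/12 = 2.44167% = 0.0244167.
At £500.00/mo: n = ⌈−ln(1 − rB₀/P)/ln(1+r)⌉ = 38 payments (last £300.08); total interest = total paid − £12,210.00 = £6,590.08.
At £575.00/mo: 31 payments (last £170.98); total interest £5,210.98.
Interest saved = £6,590.08 − £5,210.98 = £1,379.10.

£1,379.10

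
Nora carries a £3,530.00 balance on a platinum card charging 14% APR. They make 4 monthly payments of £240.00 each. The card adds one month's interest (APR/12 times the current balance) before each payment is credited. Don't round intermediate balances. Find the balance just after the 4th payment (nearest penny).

Monthly rate r = 14%/12 = 1.16667% = 0.0116667.
Each month: B ← B·(1+r) − £240.00.
Month 1: interest £41.18; balance after payment £3,331.18.
Month 2: interest £38.86; balance after payment £3,130.05.
Month 3: interest £36.52; balance after payment £2,926.56.
Month 4: interest £34.14; balance after payment £2,720.71.

£2,720.71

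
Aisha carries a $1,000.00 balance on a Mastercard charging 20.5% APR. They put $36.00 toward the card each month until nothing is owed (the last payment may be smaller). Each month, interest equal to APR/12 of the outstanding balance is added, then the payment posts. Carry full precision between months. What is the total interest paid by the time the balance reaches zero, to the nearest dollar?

Monthly rate r = 20.5%/12 = 1.70833% = 0.0170833.
Payoff takes n = ⌈−ln(1 − rB₀/P)/ln(1+r)⌉ = ⌈37.988⌉ = 38 payments; the last is $35.56.
Total paid = 37·$36.00 + $35.56 = $1,367.56.
Total interest = total paid − principal = $1,367.56 − $1,000.00 = $367.56.

$368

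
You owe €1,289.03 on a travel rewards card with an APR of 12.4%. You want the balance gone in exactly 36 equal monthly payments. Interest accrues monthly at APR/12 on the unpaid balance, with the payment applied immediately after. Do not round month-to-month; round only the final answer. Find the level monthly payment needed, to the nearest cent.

Monthly rate r = 12.4%/12 = 1.03333% = 0.0103333.
Level-payment amortization: P = B₀·r / (1 − (1+r)^(−n)) = 1289.03·0.0103333 / (1 − 1.01033^(−36)).
Denominator 1 − (1+r)^(−36) = 0.309328619.
P = 13.32 / 0.309328619 ≈ 43.06.

€43.06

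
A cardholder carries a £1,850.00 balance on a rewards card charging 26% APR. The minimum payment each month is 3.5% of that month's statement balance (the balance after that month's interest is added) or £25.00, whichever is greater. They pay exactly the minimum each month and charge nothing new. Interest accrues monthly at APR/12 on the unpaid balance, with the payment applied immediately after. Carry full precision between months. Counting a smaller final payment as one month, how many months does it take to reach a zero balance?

113 months

Monthly rate r = 26%/12 = 2.16667% = 0.0216667.
While 3.5% of the post-interest balance exceeds £25.00, each month B ← (B·(1+r))·(1 − 0.035), i.e. B shrinks by the factor (1+r)·0.965 = 0.98591.
This holds for months 1–69. Entering month 70 the balance is £694.85; 3.5% of the post-interest balance is now below £25.00, so the flat £25.00 minimum applies from here.
From month 70 a fixed £25.00 at rate r clears £694.85 in 44 more payments. Total: 69 + 44 = 113 months.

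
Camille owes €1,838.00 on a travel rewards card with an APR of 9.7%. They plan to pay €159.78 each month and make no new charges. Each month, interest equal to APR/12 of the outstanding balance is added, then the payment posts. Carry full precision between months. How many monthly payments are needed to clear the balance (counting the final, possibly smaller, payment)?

13 months

Monthly rate r = 9.7%/12 = 0.808333% = 0.00808333.
Recurrence: B ← B·(1+r) − €159.78.
Month 1: interest €14.86; balance after payment €1,693.08.
Month 2: interest €13.69; balance after payment €1,546.98.
Closed form: n = −ln(1 − rB₀/P)/ln(1+r) = −ln(0.90701)/ln(1.00808) ≈ 12.123, so the balance reaches zero during payment 13.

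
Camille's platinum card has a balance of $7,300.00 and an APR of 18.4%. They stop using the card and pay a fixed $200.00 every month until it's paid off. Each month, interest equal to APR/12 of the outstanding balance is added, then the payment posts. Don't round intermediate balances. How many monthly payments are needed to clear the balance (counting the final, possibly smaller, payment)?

54 payments

Monthly rate r = 18.4%/12 = 1.53333% = 0.0153333.
Recurrence: B ← B·(1+r) − $200.00.
Month 1: interest $111.93; balance after payment $7,211.93.
Month 2: interest $110.58; balance after payment $7,122.52.
Closed form: n = −ln(1 − rB₀/P)/ln(1+r) = −ln(0.44033)/ln(1.01533) ≈ 53.902, so the balance reaches zero during payment 54.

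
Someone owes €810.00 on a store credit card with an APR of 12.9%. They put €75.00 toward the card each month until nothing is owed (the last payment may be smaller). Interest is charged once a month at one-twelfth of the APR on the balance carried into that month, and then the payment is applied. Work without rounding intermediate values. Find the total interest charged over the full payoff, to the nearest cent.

€55.73

Monthly rate r = 12.9%/12 = 1.075% = 0.01075.
Payoff takes n = ⌈−ln(1 − rB₀/P)/ln(1+r)⌉ = ⌈11.542⌉ = 12 payments; the last is €40.73.
Total paid = 11·€75.00 + €40.73 = €865.73.
Total interest = total paid − principal = €865.73 − €810.00 = €55.73.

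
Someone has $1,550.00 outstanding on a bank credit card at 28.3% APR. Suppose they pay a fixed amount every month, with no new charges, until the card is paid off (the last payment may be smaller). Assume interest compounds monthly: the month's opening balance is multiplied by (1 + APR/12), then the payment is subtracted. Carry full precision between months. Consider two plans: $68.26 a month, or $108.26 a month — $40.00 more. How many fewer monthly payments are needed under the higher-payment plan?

Monthly rate r = 28.3%/12 = 2.35833% = 0.0235833.
At $68.26/mo: n = ⌈−ln(1 − rB₀/P)/ln(1+r)⌉ = 33 payments (last $61.33); total interest = total paid − $1,550.00 = $695.65.
At $108.26/mo: 18 payments (last $73.20); total interest $363.62.
Payments saved = 33 − 18 = 15.

15 fewer payments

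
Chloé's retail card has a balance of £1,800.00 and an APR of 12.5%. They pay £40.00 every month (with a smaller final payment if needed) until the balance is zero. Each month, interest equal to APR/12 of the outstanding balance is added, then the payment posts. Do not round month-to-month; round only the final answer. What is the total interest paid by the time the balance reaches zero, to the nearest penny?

£641.52

Monthly rate r = 12.5%/12 = 1.04167% = 0.0104167.
Payoff takes n = ⌈−ln(1 − rB₀/P)/ln(1+r)⌉ = ⌈61.038⌉ = 62 payments; the last is £1.52.
Total paid = 61·£40.00 + £1.52 = £2,441.52.
Total interest = total paid − principal = £2,441.52 − £1,800.00 = £641.52.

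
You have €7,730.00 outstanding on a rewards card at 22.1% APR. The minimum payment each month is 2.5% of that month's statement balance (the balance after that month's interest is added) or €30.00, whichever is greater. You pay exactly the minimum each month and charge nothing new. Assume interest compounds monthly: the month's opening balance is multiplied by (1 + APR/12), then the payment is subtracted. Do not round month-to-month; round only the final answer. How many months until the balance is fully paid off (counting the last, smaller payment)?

Monthly rate r = 22.1%/12 = 1.84167% = 0.0184167.
While 2.5% of the post-interest balance exceeds €30.00, each month B ← (B·(1+r))·(1 − 0.025), i.e. B shrinks by the factor (1+r)·0.975 = 0.99296.
This holds for months 1–267. Entering month 268 the balance is €1,170.90; 2.5% of the post-interest balance is now below €30.00, so the flat €30.00 minimum applies from here.
From month 268 a fixed €30.00 at rate r clears €1,170.90 in 70 more payments. Total: 267 + 70 = 337 months.

337 months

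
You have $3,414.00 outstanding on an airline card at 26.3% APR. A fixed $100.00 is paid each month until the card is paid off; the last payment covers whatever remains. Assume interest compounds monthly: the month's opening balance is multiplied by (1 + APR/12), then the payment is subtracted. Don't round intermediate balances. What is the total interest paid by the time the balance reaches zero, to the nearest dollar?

Monthly rate r = 26.3%/12 = 2.19167% = 0.0219167.
Payoff takes n = ⌈−ln(1 − rB₀/P)/ln(1+r)⌉ = ⌈63.619⌉ = 64 payments; the last is $62.17.
Total paid = 63·$100.00 + $62.17 = $6,362.17.
Total interest = total paid − principal = $6,362.17 − $3,414.00 = $2,948.17.

$2,948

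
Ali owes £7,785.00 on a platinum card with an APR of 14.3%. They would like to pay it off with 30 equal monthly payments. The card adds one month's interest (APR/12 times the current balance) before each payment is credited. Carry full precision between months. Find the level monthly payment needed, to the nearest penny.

Monthly rate r = 14.3%/12 = 1.19167% = 0.0119167.
Level-payment amortization: P = B₀·r / (1 − (1+r)^(−n)) = 7785.00·0.0119167 / (1 − 1.01192^(−30)).
Denominator 1 − (1+r)^(−30) = 0.299097626.
P = 92.7713 / 0.299097626 ≈ 310.17.

£310.17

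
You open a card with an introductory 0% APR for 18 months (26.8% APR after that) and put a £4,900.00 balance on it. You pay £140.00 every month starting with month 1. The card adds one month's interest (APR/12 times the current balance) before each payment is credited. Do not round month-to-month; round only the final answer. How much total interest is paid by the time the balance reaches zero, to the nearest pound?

Promo months 1–18 at r₀ = 0%/12 = 0; months 19+ at r₁ = 26.8%/12 = 0.0223333.
After month 18 (no interest yet): B = £4,900.00 − 18·£140.00 = £2,380.00.
Then at r₁ with £140.00/mo: n₂ = −ln(1 − r₁·B/P)/ln(1+r₁) ≈ 21.62 → 22 more payments.
Total paid = 39·£140.00 + £86.94 = £5,546.94; interest = £5,546.94 − £4,900.00 = £646.94.

£647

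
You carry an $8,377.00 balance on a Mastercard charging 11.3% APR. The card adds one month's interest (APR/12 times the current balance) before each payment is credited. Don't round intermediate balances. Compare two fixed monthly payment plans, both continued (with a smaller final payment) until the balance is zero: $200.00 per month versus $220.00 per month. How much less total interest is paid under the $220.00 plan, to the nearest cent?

$279.92

Monthly rate r = 11.3%/12 = 0.941667% = 0.00941667.
At $200.00/mo: n = ⌈−ln(1 − rB₀/P)/ln(1+r)⌉ = 54 payments (last $102.99); total interest = total paid − $8,377.00 = $2,325.99.
At $220.00/mo: 48 payments (last $83.07); total interest $2,046.07.
Interest saved = $2,325.99 − $2,046.07 = $279.92.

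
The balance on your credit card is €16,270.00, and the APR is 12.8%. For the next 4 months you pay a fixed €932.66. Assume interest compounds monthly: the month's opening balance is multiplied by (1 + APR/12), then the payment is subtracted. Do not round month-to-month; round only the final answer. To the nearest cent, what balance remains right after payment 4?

€13,184.62

Monthly rate r = 12.8%/12 = 1.06667% = 0.0106667.
Each month: B ← B·(1+r) − €932.66.
Month 1: interest €173.55; balance after payment €15,510.89.
Month 2: interest €165.45; balance after payment €14,743.68.
Month 3: interest €157.27; balance after payment €13,968.28.
Month 4: interest €149.00; balance after payment €13,184.62.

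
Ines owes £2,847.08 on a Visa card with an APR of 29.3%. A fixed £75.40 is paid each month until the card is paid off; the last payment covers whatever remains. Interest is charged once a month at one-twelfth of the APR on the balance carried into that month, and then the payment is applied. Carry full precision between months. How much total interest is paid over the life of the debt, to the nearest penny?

£5,125.28

Monthly rate r = 29.3%/12 = 2.44167% = 0.0244167.
Payoff takes n = ⌈−ln(1 − rB₀/P)/ln(1+r)⌉ = ⌈105.732⌉ = 106 payments; the last is £55.36.
Total paid = 105·£75.40 + £55.36 = £7,972.36.
Total interest = total paid − principal = £7,972.36 − £2,847.08 = £5,125.28.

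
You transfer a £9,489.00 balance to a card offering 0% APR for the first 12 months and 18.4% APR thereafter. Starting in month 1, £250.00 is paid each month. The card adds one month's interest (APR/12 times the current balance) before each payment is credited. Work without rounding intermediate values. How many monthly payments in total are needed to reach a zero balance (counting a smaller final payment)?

Promo months 1–12 at r₀ = 0%/12 = 0; months 13+ at r₁ = 18.4%/12 = 0.0153333.
After month 12 (no interest yet): B = £9,489.00 − 12·£250.00 = £6,489.00.
Then at r₁ with £250.00/mo: n₂ = −ln(1 − r₁·B/P)/ln(1+r₁) ≈ 33.35 → 34 more payments.

46 payments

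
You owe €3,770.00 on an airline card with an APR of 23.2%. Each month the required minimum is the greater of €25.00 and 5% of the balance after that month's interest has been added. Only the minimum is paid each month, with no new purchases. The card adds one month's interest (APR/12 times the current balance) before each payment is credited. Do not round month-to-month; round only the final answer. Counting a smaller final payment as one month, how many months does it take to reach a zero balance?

89 months

Monthly rate r = 23.2%/12 = 1.93333% = 0.0193333.
While 5% of the post-interest balance exceeds €25.00, each month B ← (B·(1+r))·(1 − 0.05), i.e. B shrinks by the factor (1+r)·0.95 = 0.96837.
This holds for months 1–64. Entering month 65 the balance is €481.83; 5% of the post-interest balance is now below €25.00, so the flat €25.00 minimum applies from here.
From month 65 a fixed €25.00 at rate r clears €481.83 in 25 more payments. Total: 64 + 25 = 89 months.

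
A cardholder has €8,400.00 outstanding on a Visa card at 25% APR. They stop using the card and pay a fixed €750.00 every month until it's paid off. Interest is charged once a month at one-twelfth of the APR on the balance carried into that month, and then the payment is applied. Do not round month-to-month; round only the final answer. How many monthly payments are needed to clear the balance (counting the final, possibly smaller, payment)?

Monthly rate r = 25%/12 = 2.08333% = 0.0208333.
Recurrence: B ← B·(1+r) − €750.00.
Month 1: interest €175.00; balance after payment €7,825.00.
Month 2: interest €163.02; balance after payment €7,238.02.
Closed form: n = −ln(1 − rB₀/P)/ln(1+r) = −ln(0.76667)/ln(1.02083) ≈ 12.886, so the balance reaches zero during payment 13.

13 payments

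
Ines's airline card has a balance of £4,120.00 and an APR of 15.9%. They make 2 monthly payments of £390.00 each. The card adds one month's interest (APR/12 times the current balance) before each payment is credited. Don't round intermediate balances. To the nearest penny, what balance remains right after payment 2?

£3,444.74

Monthly rate r = 15.9%/12 = 1.325% = 0.01325.
Each month: B ← B·(1+r) − £390.00.
Month 1: interest £54.59; balance after payment £3,784.59.
Month 2: interest £50.15; balance after payment £3,444.74.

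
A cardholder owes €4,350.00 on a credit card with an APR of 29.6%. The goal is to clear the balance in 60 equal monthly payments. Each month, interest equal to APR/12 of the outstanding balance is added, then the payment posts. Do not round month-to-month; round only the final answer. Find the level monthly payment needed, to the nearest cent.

Monthly rate r = 29.6%/12 = 2.46667% = 0.0246667.
Level-payment amortization: P = B₀·r / (1 − (1+r)^(−n)) = 4350.00·0.0246667 / (1 − 1.02467^(−60)).
Denominator 1 − (1+r)^(−60) = 0.768237326.
P = 107.3 / 0.768237326 ≈ 139.67.

€139.67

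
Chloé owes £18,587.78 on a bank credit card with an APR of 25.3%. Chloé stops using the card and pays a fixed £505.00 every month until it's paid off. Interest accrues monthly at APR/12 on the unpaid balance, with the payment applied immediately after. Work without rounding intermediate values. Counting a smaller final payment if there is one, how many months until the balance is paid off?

72 months

Monthly rate r = 25.3%/12 = 2.10833% = 0.0210833.
Recurrence: B ← B·(1+r) − £505.00.
Month 1: interest £391.89; balance after payment £18,474.67.
Month 2: interest £389.51; balance after payment £18,359.18.
Closed form: n = −ln(1 − rB₀/P)/ln(1+r) = −ln(0.22398)/ln(1.02108) ≈ 71.712, so the balance reaches zero during payment 72.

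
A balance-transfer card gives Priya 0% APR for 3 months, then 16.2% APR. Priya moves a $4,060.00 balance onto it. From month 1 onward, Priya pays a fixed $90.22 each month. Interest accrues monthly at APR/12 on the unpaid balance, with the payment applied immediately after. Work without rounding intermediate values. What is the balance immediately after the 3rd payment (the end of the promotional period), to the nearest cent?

$3,789.34

Promo months 1–3 at r₀ = 0%/12 = 0; months 4+ at r₁ = 16.2%/12 = 0.0135.
After month 3 (no interest yet): B = $4,060.00 − 3·$90.22 = $3,789.34.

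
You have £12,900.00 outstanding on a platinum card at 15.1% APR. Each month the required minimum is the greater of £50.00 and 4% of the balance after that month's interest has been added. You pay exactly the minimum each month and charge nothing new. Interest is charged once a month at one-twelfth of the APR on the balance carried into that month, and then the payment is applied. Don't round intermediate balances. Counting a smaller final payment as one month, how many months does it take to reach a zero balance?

113 months

Monthly rate r = 15.1%/12 = 1.25833% = 0.0125833.
While 4% of the post-interest balance exceeds £50.00, each month B ← (B·(1+r))·(1 − 0.04), i.e. B shrinks by the factor (1+r)·0.96 = 0.97208.
This holds for months 1–83. Entering month 84 the balance is £1,229.86; 4% of the post-interest balance is now below £50.00, so the flat £50.00 minimum applies from here.
From month 84 a fixed £50.00 at rate r clears £1,229.86 in 30 more payments. Total: 83 + 30 = 113 months.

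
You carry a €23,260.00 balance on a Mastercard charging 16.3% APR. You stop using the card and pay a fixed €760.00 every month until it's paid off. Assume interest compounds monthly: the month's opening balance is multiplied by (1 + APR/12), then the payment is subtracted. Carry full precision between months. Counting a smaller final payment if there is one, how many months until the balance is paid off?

Monthly rate r = 16.3%/12 = 1.35833% = 0.0135833.
Recurrence: B ← B·(1+r) − €760.00.
Month 1: interest €315.95; balance after payment €22,815.95.
Month 2: interest €309.92; balance after payment €22,365.86.
Closed form: n = −ln(1 − rB₀/P)/ln(1+r) = −ln(0.58428)/ln(1.01358) ≈ 39.830, so the balance reaches zero during payment 40.

40 months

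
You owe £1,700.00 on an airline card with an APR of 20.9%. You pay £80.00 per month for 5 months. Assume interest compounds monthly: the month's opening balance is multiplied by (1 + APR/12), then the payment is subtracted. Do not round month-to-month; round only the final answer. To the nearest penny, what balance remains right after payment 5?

Monthly rate r = 20.9%/12 = 1.74167% = 0.0174167.
Each month: B ← B·(1+r) − £80.00.
Month 1: interest £29.61; balance after payment £1,649.61.
Month 2: interest £28.73; balance after payment £1,598.34.
Month 3: interest £27.84; balance after payment £1,546.18.
Month 4: interest £26.93; balance after payment £1,493.11.
Month 5: interest £26.00; balance after payment £1,439.11.

£1,439.11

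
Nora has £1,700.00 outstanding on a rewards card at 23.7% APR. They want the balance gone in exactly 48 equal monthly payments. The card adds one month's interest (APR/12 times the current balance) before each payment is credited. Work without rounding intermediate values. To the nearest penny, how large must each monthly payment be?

£55.14

Monthly rate r = 23.7%/12 = 1.975% = 0.01975.
Level-payment amortization: P = B₀·r / (1 − (1+r)^(−n)) = 1700.00·0.01975 / (1 − 1.01975^(−48)).
Denominator 1 − (1+r)^(−48) = 0.608887471.
P = 33.575 / 0.608887471 ≈ 55.14.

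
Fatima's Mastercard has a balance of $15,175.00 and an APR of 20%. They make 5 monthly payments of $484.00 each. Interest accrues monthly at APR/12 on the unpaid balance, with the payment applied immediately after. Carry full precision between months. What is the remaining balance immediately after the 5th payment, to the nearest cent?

$13,980.42

Monthly rate r = 20%/12 = 1.66667% = 0.0166667.
Each month: B ← B·(1+r) − $484.00.
Month 1: interest $252.92; balance after payment $14,943.92.
Month 2: interest $249.07; balance after payment $14,708.98.
Month 3: interest $245.15; balance after payment $14,470.13.
Month 4: interest $241.17; balance after payment $14,227.30.
Month 5: interest $237.12; balance after payment $13,980.42.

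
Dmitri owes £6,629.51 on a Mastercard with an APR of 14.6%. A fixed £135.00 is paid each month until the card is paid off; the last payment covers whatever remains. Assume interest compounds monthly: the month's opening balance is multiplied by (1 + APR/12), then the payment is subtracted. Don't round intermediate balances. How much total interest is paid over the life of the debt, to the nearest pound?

£3,529

Monthly rate r = 14.6%/12 = 1.21667% = 0.0121667.
Payoff takes n = ⌈−ln(1 − rB₀/P)/ln(1+r)⌉ = ⌈75.248⌉ = 76 payments; the last is £33.67.
Total paid = 75·£135.00 + £33.67 = £10,158.67.
Total interest = total paid − principal = £10,158.67 − £6,629.51 = £3,529.16.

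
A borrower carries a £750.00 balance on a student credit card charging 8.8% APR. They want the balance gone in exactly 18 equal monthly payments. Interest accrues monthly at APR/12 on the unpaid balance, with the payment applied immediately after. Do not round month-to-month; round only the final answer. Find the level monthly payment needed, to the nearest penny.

£44.63

Monthly rate r = 8.8%/12 = 0.733333% = 0.00733333.
Level-payment amortization: P = B₀·r / (1 − (1+r)^(−n)) = 750.00·0.00733333 / (1 − 1.00733^(−18)).
Denominator 1 − (1+r)^(−18) = 0.123236816.
P = 5.5 / 0.123236816 ≈ 44.63.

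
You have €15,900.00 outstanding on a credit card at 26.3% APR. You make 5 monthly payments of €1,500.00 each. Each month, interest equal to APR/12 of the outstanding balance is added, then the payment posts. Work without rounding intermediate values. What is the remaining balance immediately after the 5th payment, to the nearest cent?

Monthly rate r = 26.3%/12 = 2.19167% = 0.0219167.
Each month: B ← B·(1+r) − €1,500.00.
Month 1: interest €348.48; balance after payment €14,748.48.
Month 2: interest €323.24; balance after payment €13,571.71.
Month 3: interest €297.45; balance after payment €12,369.16.
Month 4: interest €271.09; balance after payment €11,140.25.
Month 5: interest €244.16; balance after payment €9,884.41.

€9,884.41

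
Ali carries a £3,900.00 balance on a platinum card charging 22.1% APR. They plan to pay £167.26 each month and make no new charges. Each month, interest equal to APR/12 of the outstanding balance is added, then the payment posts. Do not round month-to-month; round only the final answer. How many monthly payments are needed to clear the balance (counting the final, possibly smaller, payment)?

31 payments

Monthly rate r = 22.1%/12 = 1.84167% = 0.0184167.
Recurrence: B ← B·(1+r) − £167.26.
Month 1: interest £71.83; balance after payment £3,804.56.
Month 2: interest £70.07; balance after payment £3,707.37.
Closed form: n = −ln(1 − rB₀/P)/ln(1+r) = −ln(0.57058)/ln(1.01842) ≈ 30.747, so the balance reaches zero during payment 31.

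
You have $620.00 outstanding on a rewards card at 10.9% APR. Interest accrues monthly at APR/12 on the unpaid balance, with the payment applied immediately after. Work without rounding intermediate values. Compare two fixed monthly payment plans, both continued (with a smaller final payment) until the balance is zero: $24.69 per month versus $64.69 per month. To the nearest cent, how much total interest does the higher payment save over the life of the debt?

Monthly rate r = 10.9%/12 = 0.908333% = 0.00908333.
At $24.69/mo: n = ⌈−ln(1 − rB₀/P)/ln(1+r)⌉ = 29 payments (last $15.61); total interest = total paid − $620.00 = $86.93.
At $64.69/mo: 11 payments (last $4.72); total interest $31.62.
Interest saved = $86.93 − $31.62 = $55.31.

$55.31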